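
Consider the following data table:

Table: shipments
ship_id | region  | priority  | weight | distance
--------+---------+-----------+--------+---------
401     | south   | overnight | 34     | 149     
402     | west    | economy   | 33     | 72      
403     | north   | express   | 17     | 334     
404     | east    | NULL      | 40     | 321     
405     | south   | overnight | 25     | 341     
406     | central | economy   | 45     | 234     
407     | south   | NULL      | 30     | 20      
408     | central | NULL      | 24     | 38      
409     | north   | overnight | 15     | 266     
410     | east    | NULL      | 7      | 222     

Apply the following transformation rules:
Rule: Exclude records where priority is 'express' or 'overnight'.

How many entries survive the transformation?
6

Step 1: Count records to exclude
  - 1 (express) + 3 (overnight) = 4 records
Step 2: Total records: 10
Step 3: Remaining = 10 - 4 = 6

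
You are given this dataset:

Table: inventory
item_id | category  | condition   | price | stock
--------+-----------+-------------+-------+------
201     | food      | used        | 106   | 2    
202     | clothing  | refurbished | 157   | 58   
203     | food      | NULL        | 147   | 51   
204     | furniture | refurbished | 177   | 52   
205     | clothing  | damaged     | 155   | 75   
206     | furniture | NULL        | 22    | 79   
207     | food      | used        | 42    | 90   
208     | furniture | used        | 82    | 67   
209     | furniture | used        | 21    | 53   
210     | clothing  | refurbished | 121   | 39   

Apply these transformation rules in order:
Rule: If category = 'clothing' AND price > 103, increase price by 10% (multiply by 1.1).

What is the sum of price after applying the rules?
1073.3

Step 1: Find records where category = 'clothing' AND price > 103
Step 2: 3 records match, summing to 433
Step 3: After multiplier: 433 × 1.1 = 476.3
Step 4: Unaffected records sum: 597
Step 5: Final sum = 476.3 + 597 = 1073.3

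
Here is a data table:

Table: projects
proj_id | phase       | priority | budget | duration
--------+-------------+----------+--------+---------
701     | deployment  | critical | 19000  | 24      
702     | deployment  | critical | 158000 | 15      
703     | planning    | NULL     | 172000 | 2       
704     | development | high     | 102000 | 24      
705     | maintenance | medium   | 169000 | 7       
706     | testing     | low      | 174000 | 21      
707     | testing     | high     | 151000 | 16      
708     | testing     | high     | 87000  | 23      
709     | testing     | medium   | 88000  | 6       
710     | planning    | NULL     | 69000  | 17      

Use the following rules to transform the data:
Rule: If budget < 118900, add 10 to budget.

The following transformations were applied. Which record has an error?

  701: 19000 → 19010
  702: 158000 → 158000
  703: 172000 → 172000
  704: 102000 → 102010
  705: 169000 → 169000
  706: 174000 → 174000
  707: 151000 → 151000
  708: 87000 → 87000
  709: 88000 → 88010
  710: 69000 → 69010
Record 708 has an error. The correct transformed value should be 87010, not 87000.

Step 1: Check each record against the rule
Step 2: Record 708 has budget = 87000
Step 3: Since 87000 < 118900, the bonus should have been applied
Step 4: Correct value = 87010, but claimed value = 87000
Conclusion: Record 708 has the error.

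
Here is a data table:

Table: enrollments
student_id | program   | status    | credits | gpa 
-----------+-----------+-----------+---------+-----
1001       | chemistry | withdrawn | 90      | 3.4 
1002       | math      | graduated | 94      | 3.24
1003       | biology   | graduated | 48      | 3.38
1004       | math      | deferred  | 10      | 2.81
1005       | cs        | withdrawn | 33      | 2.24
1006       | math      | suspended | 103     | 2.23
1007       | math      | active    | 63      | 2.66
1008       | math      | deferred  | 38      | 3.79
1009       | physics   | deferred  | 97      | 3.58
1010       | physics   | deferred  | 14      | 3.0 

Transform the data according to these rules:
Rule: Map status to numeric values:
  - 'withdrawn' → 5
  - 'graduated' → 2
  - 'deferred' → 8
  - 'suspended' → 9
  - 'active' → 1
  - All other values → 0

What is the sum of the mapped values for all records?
56

Step 1: Apply mapping to each record
Step 2: Count by status:
  'withdrawn': 2 records × 5 = 10
  'graduated': 2 records × 2 = 4
  'deferred': 4 records × 8 = 32
  'suspended': 1 records × 9 = 9
  'active': 1 records × 1 = 1
Step 3: Sum all mapped values = 56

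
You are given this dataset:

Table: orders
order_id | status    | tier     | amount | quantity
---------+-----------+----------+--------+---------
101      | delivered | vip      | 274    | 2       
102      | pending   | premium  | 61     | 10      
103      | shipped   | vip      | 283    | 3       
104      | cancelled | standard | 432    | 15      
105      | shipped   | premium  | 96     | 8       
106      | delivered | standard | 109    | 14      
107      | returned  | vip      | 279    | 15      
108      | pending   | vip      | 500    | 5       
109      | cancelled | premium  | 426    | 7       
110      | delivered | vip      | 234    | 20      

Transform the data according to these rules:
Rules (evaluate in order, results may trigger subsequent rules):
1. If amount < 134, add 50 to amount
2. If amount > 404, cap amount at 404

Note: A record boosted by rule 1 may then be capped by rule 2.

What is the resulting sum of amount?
2698

Step 1: Apply rule 1 to records with amount < 134
  - 3 records get bonus of 50
  - Of these, 0 records then exceed 404 and get capped
Step 2: Apply rule 2 to records with amount > 404
  - 3 records (original) are capped
Step 3: Calculate final sum = 2698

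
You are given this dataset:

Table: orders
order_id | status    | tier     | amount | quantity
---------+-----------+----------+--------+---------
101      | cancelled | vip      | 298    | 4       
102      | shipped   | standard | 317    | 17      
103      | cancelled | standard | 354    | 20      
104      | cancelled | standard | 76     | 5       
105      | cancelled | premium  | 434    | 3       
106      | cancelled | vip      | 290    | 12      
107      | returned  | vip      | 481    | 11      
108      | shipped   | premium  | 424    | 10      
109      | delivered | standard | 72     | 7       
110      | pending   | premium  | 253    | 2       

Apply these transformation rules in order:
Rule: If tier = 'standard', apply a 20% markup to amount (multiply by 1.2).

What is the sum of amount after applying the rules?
3162.8

Step 1: Records with tier = 'standard' have total amount = 819
Step 2: Apply multiplier: 819 × 1.2 = 982.8
Step 3: Other records total: 2180
Step 4: Final sum = 982.8 + 2180 = 3162.8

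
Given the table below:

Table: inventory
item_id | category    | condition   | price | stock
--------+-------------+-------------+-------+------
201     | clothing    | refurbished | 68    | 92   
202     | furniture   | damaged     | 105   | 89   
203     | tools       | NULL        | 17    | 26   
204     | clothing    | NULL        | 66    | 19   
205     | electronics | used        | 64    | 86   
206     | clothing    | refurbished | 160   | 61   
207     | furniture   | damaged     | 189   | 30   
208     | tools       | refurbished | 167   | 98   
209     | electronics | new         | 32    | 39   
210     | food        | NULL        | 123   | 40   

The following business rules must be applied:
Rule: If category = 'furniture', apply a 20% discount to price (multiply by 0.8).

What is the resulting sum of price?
932.2

Step 1: Records with category = 'furniture' have total price = 294
Step 2: Apply multiplier: 294 × 0.8 = 235.2
Step 3: Other records total: 697
Step 4: Final sum = 235.2 + 697 = 932.2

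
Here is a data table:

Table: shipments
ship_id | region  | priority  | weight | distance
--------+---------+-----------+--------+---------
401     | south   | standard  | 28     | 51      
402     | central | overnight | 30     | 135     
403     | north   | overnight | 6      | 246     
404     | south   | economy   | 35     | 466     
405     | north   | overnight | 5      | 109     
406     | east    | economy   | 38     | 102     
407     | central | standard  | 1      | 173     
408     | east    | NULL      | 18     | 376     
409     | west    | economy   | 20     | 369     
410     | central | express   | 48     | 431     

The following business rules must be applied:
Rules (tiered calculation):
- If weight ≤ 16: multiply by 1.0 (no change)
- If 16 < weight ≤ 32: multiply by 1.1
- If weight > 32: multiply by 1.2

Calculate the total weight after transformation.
262.8

Step 1: Tier 1 (weight ≤ 16): 3 records, sum = 12 × 1.0 = 12.0
Step 2: Tier 2 (16 < weight ≤ 32): 4 records, sum = 96 × 1.1 = 105.6
Step 3: Tier 3 (weight > 32): 3 records, sum = 121 × 1.2 = 145.2
Step 4: Final sum = 12.0 + 105.6 + 145.2 = 262.8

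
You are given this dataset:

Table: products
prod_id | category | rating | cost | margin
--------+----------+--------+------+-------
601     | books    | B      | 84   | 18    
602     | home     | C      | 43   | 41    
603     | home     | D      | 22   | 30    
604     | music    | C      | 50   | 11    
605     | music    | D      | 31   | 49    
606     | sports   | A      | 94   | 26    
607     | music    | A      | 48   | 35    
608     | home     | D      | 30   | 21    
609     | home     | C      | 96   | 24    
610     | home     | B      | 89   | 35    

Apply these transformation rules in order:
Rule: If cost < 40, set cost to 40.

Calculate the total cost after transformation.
624

Step 1: 3 records have cost < 40
Step 2: These records originally summed to 83
Step 3: After setting to minimum: 3 × 40 = 120
Step 4: Unaffected records sum: 504
Step 5: Final sum = 120 + 504 = 624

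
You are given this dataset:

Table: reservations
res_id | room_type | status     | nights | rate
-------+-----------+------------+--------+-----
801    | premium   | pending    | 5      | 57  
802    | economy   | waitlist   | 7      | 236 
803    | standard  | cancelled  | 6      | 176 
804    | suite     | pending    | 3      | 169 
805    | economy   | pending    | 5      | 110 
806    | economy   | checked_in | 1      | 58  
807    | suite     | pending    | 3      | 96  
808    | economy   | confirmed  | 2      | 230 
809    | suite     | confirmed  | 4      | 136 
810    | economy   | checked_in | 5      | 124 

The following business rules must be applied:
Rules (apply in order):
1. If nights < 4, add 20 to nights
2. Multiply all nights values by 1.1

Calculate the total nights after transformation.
133.1

Step 1: Apply Rule 1 - Add 20 to records with nights < 4
  - 4 records affected: 9 + (4 × 20) = 89
  - Unaffected records: 32
  - Sum after Rule 1: 121
Step 2: Apply Rule 2 - Multiply all by 1.1
  - 121 × 1.1 = 133.1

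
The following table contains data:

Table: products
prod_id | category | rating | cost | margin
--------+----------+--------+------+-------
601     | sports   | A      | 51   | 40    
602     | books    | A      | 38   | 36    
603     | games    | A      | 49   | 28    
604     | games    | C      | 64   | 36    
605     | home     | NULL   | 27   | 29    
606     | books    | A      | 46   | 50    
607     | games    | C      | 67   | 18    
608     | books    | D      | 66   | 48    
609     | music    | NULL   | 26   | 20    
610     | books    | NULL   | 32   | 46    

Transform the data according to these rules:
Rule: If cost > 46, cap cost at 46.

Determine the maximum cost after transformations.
46

Step 1: Original maximum cost = 67
Step 2: Apply cap at 46
Step 3: 5 records had cost > 46 and were capped
Step 4: Maximum after transformation = 46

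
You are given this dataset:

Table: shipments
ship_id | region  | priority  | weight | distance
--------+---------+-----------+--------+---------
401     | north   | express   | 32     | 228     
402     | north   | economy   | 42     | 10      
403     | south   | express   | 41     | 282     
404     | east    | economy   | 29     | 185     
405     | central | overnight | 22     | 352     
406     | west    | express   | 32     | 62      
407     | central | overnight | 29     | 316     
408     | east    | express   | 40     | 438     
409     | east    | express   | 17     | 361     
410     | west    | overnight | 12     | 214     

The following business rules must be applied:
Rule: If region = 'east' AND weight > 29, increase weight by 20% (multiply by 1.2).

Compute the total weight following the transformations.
304.0

Step 1: Find records where region = 'east' AND weight > 29
Step 2: 1 records match, summing to 40
Step 3: After multiplier: 40 × 1.2 = 48.0
Step 4: Unaffected records sum: 256
Step 5: Final sum = 48.0 + 256 = 304.0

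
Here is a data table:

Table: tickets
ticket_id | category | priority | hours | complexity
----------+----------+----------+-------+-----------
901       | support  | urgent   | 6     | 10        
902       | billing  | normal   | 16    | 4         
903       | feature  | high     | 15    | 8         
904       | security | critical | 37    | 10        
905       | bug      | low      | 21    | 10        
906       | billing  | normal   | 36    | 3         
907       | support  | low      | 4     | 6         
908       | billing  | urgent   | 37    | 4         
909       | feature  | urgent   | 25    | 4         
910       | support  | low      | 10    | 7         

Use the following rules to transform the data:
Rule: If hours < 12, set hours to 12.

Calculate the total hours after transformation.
223

Step 1: 3 records have hours < 12
Step 2: These records originally summed to 20
Step 3: After setting to minimum: 3 × 12 = 36
Step 4: Unaffected records sum: 187
Step 5: Final sum = 36 + 187 = 223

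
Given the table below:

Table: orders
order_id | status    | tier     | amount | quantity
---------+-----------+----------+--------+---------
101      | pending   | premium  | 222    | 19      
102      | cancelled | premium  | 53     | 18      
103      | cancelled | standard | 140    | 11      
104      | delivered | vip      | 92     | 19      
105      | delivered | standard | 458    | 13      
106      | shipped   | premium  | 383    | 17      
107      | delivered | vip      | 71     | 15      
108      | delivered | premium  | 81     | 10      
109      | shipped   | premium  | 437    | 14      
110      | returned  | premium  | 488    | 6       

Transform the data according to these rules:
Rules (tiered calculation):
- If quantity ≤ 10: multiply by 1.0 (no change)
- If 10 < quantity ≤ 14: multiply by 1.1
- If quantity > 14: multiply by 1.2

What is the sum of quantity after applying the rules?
163.4

Step 1: Tier 1 (quantity ≤ 10): 2 records, sum = 16 × 1.0 = 16.0
Step 2: Tier 2 (10 < quantity ≤ 14): 3 records, sum = 38 × 1.1 = 41.8
Step 3: Tier 3 (quantity > 14): 5 records, sum = 88 × 1.2 = 105.6
Step 4: Final sum = 16.0 + 41.8 + 105.6 = 163.4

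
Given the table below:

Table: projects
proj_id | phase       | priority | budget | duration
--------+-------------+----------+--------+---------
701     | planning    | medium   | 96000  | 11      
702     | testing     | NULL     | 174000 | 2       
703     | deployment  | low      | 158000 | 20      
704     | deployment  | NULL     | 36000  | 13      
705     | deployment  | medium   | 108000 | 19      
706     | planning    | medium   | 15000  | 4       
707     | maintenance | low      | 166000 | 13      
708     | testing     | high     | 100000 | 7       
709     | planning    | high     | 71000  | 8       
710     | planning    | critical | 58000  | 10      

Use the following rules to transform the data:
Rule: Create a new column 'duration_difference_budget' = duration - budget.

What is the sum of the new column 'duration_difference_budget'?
-981893

Step 1: For each record, compute duration - budget
Example calculations:
  11 - 96000 = -95989
  2 - 174000 = -173998
  20 - 158000 = -157980
  ...
Step 2: Sum all derived values
Step 3: Total = -981893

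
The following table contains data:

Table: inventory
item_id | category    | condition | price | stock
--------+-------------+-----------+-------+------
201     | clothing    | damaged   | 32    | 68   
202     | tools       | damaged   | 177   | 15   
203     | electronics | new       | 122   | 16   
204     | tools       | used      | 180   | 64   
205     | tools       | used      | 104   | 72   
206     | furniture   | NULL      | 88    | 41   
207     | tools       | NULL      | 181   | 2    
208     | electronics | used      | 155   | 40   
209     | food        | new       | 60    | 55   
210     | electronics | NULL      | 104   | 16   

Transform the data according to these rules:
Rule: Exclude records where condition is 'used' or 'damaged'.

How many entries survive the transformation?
5

Step 1: Count records to exclude
  - 3 (used) + 2 (damaged) = 5 records
Step 2: Total records: 10
Step 3: Remaining = 10 - 5 = 5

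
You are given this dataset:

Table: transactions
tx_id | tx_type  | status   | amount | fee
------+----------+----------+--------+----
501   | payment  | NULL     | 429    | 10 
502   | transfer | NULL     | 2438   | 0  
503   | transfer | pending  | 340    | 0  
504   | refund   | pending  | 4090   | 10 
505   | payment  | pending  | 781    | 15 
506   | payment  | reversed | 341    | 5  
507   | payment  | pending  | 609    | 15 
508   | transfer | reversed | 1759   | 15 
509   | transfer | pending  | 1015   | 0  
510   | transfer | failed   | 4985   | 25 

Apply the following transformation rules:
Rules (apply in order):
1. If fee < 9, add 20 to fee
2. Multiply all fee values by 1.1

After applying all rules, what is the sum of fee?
192.5

Step 1: Apply Rule 1 - Add 20 to records with fee < 9
  - 4 records affected: 5 + (4 × 20) = 85
  - Unaffected records: 90
  - Sum after Rule 1: 175
Step 2: Apply Rule 2 - Multiply all by 1.1
  - 175 × 1.1 = 192.5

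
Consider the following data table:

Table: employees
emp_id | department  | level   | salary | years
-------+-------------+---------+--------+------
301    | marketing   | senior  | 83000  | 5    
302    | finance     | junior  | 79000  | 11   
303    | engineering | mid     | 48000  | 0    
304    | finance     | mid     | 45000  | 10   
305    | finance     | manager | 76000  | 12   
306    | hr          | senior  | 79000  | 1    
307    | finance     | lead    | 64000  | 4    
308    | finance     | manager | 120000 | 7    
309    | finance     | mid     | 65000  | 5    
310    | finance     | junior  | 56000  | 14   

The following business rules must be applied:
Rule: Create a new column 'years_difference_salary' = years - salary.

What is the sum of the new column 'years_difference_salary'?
-714931

Step 1: For each record, compute years - salary
Example calculations:
  5 - 83000 = -82995
  11 - 79000 = -78989
  0 - 48000 = -48000
  ...
Step 2: Sum all derived values
Step 3: Total = -714931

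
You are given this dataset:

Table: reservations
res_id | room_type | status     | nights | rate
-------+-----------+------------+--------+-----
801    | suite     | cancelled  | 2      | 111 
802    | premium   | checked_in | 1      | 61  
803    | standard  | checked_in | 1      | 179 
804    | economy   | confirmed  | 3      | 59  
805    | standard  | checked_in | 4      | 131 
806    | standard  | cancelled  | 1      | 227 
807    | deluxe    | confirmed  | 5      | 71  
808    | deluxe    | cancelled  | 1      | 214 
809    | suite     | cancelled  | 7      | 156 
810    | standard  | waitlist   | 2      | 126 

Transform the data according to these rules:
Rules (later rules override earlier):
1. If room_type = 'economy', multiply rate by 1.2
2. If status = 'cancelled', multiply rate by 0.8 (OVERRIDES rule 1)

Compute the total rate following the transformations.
1205.2

Step 1: Rule 2 takes priority for records with status = 'cancelled'
  - 4 records: 708 × 0.8 = 566.4
Step 2: Rule 1 applies to remaining records with room_type = 'economy'
  - 1 records: 59 × 1.2 = 70.8
Step 3: Other records unchanged: 568
Step 4: Final sum = 566.4 + 70.8 + 568 = 1205.2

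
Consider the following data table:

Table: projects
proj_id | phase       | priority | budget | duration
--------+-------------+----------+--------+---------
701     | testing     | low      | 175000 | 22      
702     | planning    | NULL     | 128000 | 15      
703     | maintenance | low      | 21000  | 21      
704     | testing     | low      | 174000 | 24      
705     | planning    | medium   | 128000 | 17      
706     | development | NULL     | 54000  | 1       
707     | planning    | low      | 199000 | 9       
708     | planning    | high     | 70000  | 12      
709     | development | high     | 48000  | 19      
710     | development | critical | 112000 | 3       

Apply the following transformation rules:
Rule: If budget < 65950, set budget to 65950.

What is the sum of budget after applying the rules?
1183850

Step 1: 3 records have budget < 65950
Step 2: These records originally summed to 123000
Step 3: After setting to minimum: 3 × 65950 = 197850
Step 4: Unaffected records sum: 986000
Step 5: Final sum = 197850 + 986000 = 1183850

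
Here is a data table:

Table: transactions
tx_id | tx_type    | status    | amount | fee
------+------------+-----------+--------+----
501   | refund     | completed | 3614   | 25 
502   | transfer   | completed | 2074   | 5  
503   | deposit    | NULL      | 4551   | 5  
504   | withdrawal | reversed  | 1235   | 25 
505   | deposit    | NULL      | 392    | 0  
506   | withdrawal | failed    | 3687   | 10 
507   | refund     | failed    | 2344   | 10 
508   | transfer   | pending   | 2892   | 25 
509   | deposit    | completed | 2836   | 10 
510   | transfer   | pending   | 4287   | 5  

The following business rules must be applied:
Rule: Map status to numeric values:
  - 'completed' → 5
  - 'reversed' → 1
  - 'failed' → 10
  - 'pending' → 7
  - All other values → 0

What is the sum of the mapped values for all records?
50

Step 1: Apply mapping to each record
Step 2: Count by status:
  'completed': 3 records × 5 = 15
  'reversed': 1 records × 1 = 1
  'failed': 2 records × 10 = 20
  'pending': 2 records × 7 = 14
Step 3: Sum all mapped values = 50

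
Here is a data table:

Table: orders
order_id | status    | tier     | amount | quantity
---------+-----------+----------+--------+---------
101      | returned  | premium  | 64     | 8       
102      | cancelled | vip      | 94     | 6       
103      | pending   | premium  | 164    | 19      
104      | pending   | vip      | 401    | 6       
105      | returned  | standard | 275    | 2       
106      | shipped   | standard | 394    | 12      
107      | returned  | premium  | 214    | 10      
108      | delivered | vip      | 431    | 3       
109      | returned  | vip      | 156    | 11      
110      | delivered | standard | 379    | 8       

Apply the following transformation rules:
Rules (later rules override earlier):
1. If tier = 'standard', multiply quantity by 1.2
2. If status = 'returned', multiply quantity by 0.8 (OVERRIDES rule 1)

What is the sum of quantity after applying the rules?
82.8

Step 1: Rule 2 takes priority for records with status = 'returned'
  - 4 records: 31 × 0.8 = 24.8
Step 2: Rule 1 applies to remaining records with tier = 'standard'
  - 2 records: 20 × 1.2 = 24.0
Step 3: Other records unchanged: 34
Step 4: Final sum = 24.8 + 24.0 + 34 = 82.8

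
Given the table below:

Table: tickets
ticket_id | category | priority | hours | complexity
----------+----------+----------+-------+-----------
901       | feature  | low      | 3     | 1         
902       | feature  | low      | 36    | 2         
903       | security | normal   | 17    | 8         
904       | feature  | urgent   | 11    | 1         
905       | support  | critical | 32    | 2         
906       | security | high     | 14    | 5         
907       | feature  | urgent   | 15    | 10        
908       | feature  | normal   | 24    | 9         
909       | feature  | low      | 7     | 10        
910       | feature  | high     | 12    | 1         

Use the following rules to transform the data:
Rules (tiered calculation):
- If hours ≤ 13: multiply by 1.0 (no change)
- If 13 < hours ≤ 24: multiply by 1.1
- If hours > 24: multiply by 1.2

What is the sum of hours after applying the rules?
191.6

Step 1: Tier 1 (hours ≤ 13): 4 records, sum = 33 × 1.0 = 33.0
Step 2: Tier 2 (13 < hours ≤ 24): 4 records, sum = 70 × 1.1 = 77.0
Step 3: Tier 3 (hours > 24): 2 records, sum = 68 × 1.2 = 81.6
Step 4: Final sum = 33.0 + 77.0 + 81.6 = 191.6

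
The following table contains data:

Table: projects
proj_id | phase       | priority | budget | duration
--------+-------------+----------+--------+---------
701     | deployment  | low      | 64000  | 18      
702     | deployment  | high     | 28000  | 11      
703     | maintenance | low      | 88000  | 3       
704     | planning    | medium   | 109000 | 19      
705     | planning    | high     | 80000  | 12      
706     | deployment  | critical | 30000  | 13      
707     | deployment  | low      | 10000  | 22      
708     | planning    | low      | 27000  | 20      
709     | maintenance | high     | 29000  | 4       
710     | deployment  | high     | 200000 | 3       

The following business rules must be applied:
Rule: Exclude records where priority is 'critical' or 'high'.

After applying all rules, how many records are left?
5

Step 1: Count records to exclude
  - 1 (critical) + 4 (high) = 5 records
Step 2: Total records: 10
Step 3: Remaining = 10 - 5 = 5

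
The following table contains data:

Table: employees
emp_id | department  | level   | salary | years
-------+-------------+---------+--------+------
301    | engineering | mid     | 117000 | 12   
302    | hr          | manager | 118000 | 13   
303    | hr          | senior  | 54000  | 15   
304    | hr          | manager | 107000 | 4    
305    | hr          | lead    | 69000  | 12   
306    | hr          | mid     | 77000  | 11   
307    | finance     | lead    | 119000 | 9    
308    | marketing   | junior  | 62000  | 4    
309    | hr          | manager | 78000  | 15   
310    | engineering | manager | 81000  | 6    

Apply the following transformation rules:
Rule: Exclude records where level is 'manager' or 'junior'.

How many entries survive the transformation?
5

Step 1: Count records to exclude
  - 4 (manager) + 1 (junior) = 5 records
Step 2: Total records: 10
Step 3: Remaining = 10 - 5 = 5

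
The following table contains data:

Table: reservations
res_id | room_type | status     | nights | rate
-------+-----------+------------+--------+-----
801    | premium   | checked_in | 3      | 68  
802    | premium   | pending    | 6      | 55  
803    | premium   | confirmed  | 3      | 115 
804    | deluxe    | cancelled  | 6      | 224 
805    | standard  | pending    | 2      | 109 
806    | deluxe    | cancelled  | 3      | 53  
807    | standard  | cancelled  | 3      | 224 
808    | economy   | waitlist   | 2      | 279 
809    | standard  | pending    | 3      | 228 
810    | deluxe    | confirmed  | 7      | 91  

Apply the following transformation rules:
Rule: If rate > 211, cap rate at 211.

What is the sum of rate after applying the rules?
1335

Step 1: 4 records have rate > 211
Step 2: These records originally summed to 955
Step 3: After capping: 4 × 211 = 844
Step 4: Unaffected records sum: 491
Step 5: Final sum = 844 + 491 = 1335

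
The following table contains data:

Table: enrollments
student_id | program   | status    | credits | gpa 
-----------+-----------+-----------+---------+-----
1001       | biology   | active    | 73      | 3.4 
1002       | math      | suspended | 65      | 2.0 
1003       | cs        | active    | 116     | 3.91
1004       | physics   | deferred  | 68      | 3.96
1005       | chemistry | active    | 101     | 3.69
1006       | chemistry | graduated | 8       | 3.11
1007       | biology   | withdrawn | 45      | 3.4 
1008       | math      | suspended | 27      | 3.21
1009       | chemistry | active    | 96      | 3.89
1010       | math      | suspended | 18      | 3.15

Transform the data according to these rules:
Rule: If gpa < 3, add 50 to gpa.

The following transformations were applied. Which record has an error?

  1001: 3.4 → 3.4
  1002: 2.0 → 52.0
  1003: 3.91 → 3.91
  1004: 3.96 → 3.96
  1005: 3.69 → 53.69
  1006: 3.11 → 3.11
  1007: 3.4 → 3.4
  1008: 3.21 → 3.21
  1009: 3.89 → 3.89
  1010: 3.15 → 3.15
Record 1005 has an error. The correct transformed value should be 3.69, not 53.69.

Step 1: Check each record against the rule
Step 2: Record 1005 has gpa = 3.69
Step 3: Since 3.69 >= 3, the bonus should not have been applied
Step 4: Correct value = 3.69, but claimed value = 53.69
Conclusion: Record 1005 has the error.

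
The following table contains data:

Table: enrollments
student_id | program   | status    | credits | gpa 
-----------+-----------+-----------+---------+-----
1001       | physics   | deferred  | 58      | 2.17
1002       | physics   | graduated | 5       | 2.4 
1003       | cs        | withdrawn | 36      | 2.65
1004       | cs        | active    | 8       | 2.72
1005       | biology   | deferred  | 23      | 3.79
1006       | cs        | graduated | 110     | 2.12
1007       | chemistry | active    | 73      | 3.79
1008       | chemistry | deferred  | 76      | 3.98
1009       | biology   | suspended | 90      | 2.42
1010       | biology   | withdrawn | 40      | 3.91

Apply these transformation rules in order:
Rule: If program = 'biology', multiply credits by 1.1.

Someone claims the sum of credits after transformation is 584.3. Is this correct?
No, the correct result is 534.3.

Step 1: Calculate the correct sum after transformation
Step 2: Apply multiplier 1.1 to records where program = 'biology'
Step 3: Correct result = 534.3
Step 4: Claimed result = 584.3
Step 5: 534.3 ≠ 584.3
Conclusion: The claimed result is incorrect. The correct answer is 534.3.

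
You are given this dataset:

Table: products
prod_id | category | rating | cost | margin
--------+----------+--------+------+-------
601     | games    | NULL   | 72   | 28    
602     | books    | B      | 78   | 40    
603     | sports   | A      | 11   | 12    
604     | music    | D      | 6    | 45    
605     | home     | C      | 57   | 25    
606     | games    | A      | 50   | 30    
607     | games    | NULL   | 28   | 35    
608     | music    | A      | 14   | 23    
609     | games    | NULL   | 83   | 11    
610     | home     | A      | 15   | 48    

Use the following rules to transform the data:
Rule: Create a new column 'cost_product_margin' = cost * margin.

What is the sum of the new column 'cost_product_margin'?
11398

Step 1: For each record, compute cost * margin
Example calculations:
  72 * 28 = 2016
  78 * 40 = 3120
  11 * 12 = 132
  ...
Step 2: Sum all derived values
Step 3: Total = 11398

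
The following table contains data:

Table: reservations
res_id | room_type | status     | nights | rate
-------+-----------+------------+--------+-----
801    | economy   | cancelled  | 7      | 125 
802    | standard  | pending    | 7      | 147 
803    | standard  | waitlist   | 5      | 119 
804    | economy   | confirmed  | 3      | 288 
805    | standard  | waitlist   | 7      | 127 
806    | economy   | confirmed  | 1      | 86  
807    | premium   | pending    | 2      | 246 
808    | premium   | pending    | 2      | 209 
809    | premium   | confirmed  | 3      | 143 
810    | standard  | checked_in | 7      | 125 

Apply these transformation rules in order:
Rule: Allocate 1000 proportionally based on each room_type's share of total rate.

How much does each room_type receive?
economy: 308.98, premium: 370.28, standard: 320.74

Step 1: Calculate total rate = 1615
Step 2: Calculate each room_type's proportion:
  economy: 499/1615 = 30.90% → 308.98
  premium: 598/1615 = 37.03% → 370.28
  standard: 518/1615 = 32.07% → 320.74
Step 3: Verify: sum of allocations ≈ 1000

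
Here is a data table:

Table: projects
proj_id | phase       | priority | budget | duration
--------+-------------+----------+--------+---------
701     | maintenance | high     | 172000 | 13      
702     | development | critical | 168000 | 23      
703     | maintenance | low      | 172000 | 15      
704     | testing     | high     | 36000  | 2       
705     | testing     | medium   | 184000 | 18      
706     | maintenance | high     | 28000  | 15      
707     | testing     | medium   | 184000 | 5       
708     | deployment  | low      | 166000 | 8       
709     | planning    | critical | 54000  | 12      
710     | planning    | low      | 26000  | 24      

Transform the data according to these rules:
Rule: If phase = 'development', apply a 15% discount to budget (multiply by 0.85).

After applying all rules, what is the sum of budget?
1164800.0

Step 1: Records with phase = 'development' have total budget = 168000
Step 2: Apply multiplier: 168000 × 0.85 = 142800.0
Step 3: Other records total: 1022000
Step 4: Final sum = 142800.0 + 1022000 = 1164800.0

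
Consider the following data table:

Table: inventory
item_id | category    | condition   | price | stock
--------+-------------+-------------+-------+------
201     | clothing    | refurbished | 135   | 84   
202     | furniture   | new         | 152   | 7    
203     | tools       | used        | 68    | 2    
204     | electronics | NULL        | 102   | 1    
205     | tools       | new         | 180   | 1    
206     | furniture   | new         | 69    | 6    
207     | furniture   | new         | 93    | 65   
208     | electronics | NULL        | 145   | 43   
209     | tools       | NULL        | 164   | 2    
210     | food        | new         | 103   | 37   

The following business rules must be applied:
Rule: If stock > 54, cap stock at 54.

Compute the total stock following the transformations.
207

Step 1: 2 records have stock > 54
Step 2: These records originally summed to 149
Step 3: After capping: 2 × 54 = 108
Step 4: Unaffected records sum: 99
Step 5: Final sum = 108 + 99 = 207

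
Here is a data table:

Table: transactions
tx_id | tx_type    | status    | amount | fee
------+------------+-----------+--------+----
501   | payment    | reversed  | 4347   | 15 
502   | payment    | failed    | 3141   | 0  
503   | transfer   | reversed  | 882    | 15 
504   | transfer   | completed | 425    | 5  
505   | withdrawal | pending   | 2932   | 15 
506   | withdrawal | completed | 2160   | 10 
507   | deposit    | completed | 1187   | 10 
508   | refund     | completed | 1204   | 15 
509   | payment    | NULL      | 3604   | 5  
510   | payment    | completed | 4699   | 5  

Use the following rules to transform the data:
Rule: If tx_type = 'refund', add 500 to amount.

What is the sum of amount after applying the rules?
25081

Step 1: Count records where tx_type = 'refund': 1
Step 2: Total bonus added: 1 × 500 = 500
Step 3: Original sum of amount: 24581
Step 4: Final sum = 24581 + 500 = 25081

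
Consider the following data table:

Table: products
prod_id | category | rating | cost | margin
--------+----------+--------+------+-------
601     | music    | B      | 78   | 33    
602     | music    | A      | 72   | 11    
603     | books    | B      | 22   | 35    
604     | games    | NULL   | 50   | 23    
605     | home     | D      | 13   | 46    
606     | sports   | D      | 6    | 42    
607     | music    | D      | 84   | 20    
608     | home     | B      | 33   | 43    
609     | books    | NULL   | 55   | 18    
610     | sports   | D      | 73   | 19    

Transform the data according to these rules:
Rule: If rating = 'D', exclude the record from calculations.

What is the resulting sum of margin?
163

Step 1: Identify records where rating = 'D'
Step 2: The excluded records sum to 127
Step 3: Original total margin = 290
Step 4: Remaining total = 290 - 127 = 163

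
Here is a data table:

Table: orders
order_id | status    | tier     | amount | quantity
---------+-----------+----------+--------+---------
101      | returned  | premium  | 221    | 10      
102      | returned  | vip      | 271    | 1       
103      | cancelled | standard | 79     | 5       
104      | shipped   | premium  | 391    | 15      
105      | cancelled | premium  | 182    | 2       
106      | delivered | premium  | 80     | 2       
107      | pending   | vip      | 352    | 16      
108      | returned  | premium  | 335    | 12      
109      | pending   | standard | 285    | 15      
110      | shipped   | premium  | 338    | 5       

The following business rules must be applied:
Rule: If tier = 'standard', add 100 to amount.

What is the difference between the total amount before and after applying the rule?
200

Step 1: Original sum of amount = 2534
Step 2: 2 records have tier = 'standard'
Step 3: Each affected record changes by 100
Step 4: Total change = 2 × 100 = 200
Step 5: New sum = 2534 + 200 = 2734
Step 6: Difference = |2734 - 2534| = 200
        (Sum increased by 200)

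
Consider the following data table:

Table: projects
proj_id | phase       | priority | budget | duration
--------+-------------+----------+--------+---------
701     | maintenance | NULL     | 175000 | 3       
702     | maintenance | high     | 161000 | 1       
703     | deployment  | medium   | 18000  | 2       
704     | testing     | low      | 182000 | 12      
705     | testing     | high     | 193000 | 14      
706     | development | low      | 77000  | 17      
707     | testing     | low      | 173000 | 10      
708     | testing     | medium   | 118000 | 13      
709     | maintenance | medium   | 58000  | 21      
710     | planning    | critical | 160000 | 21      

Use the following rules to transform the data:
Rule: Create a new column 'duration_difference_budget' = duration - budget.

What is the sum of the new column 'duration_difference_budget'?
-1314886

Step 1: For each record, compute duration - budget
Example calculations:
  3 - 175000 = -174997
  1 - 161000 = -160999
  2 - 18000 = -17998
  ...
Step 2: Sum all derived values
Step 3: Total = -1314886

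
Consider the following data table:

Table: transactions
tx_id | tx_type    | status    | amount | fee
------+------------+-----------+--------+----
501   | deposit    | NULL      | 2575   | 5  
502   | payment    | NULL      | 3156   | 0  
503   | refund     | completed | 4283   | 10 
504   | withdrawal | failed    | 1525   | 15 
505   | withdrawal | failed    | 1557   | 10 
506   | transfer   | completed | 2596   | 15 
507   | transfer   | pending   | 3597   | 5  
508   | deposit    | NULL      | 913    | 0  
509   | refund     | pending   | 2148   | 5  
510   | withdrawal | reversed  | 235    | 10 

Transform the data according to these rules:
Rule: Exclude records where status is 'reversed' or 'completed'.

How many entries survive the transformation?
7

Step 1: Count records to exclude
  - 1 (reversed) + 2 (completed) = 3 records
Step 2: Total records: 10
Step 3: Remaining = 10 - 3 = 7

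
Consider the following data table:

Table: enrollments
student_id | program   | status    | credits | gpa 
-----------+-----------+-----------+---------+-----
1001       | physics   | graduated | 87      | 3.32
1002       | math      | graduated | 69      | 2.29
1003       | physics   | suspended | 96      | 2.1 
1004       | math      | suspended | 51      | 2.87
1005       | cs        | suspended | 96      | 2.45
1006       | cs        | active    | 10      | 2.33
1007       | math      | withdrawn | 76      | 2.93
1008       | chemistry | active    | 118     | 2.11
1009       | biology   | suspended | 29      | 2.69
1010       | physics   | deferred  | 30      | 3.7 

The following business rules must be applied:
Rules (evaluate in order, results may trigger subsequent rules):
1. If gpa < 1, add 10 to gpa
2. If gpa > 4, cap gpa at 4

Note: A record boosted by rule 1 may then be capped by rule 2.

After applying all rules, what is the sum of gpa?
26.79

Step 1: Apply rule 1 to records with gpa < 1
  - 0 records get bonus of 10
  - Of these, 0 records then exceed 4 and get capped
Step 2: Apply rule 2 to records with gpa > 4
  - 0 records (original) are capped
Step 3: Calculate final sum = 26.79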